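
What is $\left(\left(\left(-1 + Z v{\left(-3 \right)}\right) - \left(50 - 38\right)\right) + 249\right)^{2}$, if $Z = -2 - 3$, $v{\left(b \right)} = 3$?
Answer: $48841$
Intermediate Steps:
$Z = -5$
$\left(\left(\left(-1 + Z v{\left(-3 \right)}\right) - \left(50 - 38\right)\right) + 249\right)^{2} = \left(\left(\left(-1 - 15\right) - \left(50 - 38\right)\right) + 249\right)^{2} = \left(\left(\left(-1 - 15\right) - 12\right) + 249\right)^{2} = \left(\left(-16 - 12\right) + 249\right)^{2} = \left(-28 + 249\right)^{2} = 221^{2} = 48841$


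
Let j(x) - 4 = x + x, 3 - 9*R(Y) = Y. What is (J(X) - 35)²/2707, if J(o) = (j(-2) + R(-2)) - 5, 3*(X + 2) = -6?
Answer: 126025/219267 ≈ 0.57476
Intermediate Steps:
R(Y) = ⅓ - Y/9
j(x) = 4 + 2*x (j(x) = 4 + (x + x) = 4 + 2*x)
X = -4 (X = -2 + (⅓)*(-6) = -2 - 2 = -4)
J(o) = -40/9 (J(o) = ((4 + 2*(-2)) + (⅓ - ⅑*(-2))) - 5 = ((4 - 4) + (⅓ + 2/9)) - 5 = (0 + 5/9) - 5 = 5/9 - 5 = -40/9)
(J(X) - 35)²/2707 = (-40/9 - 35)²/2707 = (-355/9)²*(1/2707) = (126025/81)*(1/2707) = 126025/219267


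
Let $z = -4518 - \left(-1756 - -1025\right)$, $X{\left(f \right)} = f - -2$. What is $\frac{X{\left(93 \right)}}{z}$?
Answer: $- \frac{95}{3787} \approx -0.025086$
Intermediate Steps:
$X{\left(f \right)} = 2 + f$ ($X{\left(f \right)} = f + 2 = 2 + f$)
$z = -3787$ ($z = -4518 - \left(-1756 + 1025\right) = -4518 - -731 = -4518 + 731 = -3787$)
$\frac{X{\left(93 \right)}}{z} = \frac{2 + 93}{-3787} = 95 \left(- \frac{1}{3787}\right) = - \frac{95}{3787}$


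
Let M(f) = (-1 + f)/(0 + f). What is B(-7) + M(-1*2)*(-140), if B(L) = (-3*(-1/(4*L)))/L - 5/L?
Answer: -41017/196 ≈ -209.27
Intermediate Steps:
B(L) = -5/L + 3/(4*L**2) (B(L) = (-(-3)/(4*L))/L - 5/L = (3/(4*L))/L - 5/L = 3/(4*L**2) - 5/L = -5/L + 3/(4*L**2))
M(f) = (-1 + f)/f
B(-7) + M(-1*2)*(-140) = (1/4)*(3 - 20*(-7))/(-7)**2 + ((-1 - 1*2)/((-1*2)))*(-140) = (1/4)*(1/49)*(3 + 140) + ((-1 - 2)/(-2))*(-140) = (1/4)*(1/49)*143 - 1/2*(-3)*(-140) = 143/196 + (3/2)*(-140) = 143/196 - 210 = -41017/196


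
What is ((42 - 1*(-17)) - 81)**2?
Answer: 484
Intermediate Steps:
((42 - 1*(-17)) - 81)**2 = ((42 + 17) - 81)**2 = (59 - 81)**2 = (-22)**2 = 484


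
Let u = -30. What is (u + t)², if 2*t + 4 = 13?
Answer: 2601/4 ≈ 650.25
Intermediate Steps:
t = 9/2 (t = -2 + (½)*13 = -2 + 13/2 = 9/2 ≈ 4.5000)
(u + t)² = (-30 + 9/2)² = (-51/2)² = 2601/4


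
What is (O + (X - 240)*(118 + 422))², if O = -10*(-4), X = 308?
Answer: 1351297600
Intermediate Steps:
O = 40
(O + (X - 240)*(118 + 422))² = (40 + (308 - 240)*(118 + 422))² = (40 + 68*540)² = (40 + 36720)² = 36760² = 1351297600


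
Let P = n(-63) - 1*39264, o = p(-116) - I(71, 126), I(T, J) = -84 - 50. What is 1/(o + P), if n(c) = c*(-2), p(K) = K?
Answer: -1/39120 ≈ -2.5562e-5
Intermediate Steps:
I(T, J) = -134
n(c) = -2*c
o = 18 (o = -116 - 1*(-134) = -116 + 134 = 18)
P = -39138 (P = -2*(-63) - 1*39264 = 126 - 39264 = -39138)
1/(o + P) = 1/(18 - 39138) = 1/(-39120) = -1/39120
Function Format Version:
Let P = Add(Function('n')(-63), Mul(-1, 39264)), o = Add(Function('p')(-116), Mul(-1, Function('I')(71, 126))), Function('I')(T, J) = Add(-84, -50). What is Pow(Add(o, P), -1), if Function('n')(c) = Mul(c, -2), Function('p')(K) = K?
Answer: Rational(-1, 39120) ≈ -2.5562e-5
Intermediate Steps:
Function('I')(T, J) = -134
Function('n')(c) = Mul(-2, c)
o = 18 (o = Add(-116, Mul(-1, -134)) = Add(-116, 134) = 18)
P = -39138 (P = Add(Mul(-2, -63), Mul(-1, 39264)) = Add(126, -39264) = -39138)
Pow(Add(o, P), -1) = Pow(Add(18, -39138), -1) = Pow(-39120, -1) = Rational(-1, 39120)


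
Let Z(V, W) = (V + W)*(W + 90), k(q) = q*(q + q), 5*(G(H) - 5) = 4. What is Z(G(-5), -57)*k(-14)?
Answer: -3311616/5 ≈ -6.6232e+5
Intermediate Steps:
G(H) = 29/5 (G(H) = 5 + (⅕)*4 = 5 + ⅘ = 29/5)
k(q) = 2*q² (k(q) = q*(2*q) = 2*q²)
Z(V, W) = (90 + W)*(V + W) (Z(V, W) = (V + W)*(90 + W) = (90 + W)*(V + W))
Z(G(-5), -57)*k(-14) = ((-57)² + 90*(29/5) + 90*(-57) + (29/5)*(-57))*(2*(-14)²) = (3249 + 522 - 5130 - 1653/5)*(2*196) = -8448/5*392 = -3311616/5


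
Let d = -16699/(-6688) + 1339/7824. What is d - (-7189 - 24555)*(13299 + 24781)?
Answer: 3953335885702153/3270432 ≈ 1.2088e+9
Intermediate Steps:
d = 8725513/3270432 (d = -16699*(-1/6688) + 1339*(1/7824) = 16699/6688 + 1339/7824 = 8725513/3270432 ≈ 2.6680)
d - (-7189 - 24555)*(13299 + 24781) = 8725513/3270432 - (-7189 - 24555)*(13299 + 24781) = 8725513/3270432 - (-31744)*38080 = 8725513/3270432 - 1*(-1208811520) = 8725513/3270432 + 1208811520 = 3953335885702153/3270432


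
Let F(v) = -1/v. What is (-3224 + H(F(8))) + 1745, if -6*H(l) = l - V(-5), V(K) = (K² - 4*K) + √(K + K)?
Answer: -70631/48 + I*√10/6 ≈ -1471.5 + 0.52705*I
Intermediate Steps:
V(K) = K² - 4*K + √2*√K (V(K) = (K² - 4*K) + √(2*K) = (K² - 4*K) + √2*√K = K² - 4*K + √2*√K)
H(l) = 15/2 - l/6 + I*√10/6 (H(l) = -(l - ((-5)² - 4*(-5) + √2*√(-5)))/6 = -(l - (25 + 20 + √2*(I*√5)))/6 = -(l - (25 + 20 + I*√10))/6 = -(l - (45 + I*√10))/6 = -(l + (-45 - I*√10))/6 = -(-45 + l - I*√10)/6 = 15/2 - l/6 + I*√10/6)
(-3224 + H(F(8))) + 1745 = (-3224 + (15/2 - (-1)/(6*8) + I*√10/6)) + 1745 = (-3224 + (15/2 - ⅙*(-⅛) + I*√10/6)) + 1745 = (-3224 + (15/2 + 1/48 + I*√10/6)) + 1745 = (-3224 + (361/48 + I*√10/6)) + 1745 = (-154391/48 + I*√10/6) + 1745 = -70631/48 + I*√10/6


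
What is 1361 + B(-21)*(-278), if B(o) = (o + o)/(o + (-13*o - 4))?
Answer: 87301/62 ≈ 1408.1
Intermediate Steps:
B(o) = 2*o/(-4 - 12*o) (B(o) = (2*o)/(o + (-4 - 13*o)) = (2*o)/(-4 - 12*o) = 2*o/(-4 - 12*o))
1361 + B(-21)*(-278) = 1361 - 1*(-21)/(2 + 6*(-21))*(-278) = 1361 - 1*(-21)/(2 - 126)*(-278) = 1361 - 1*(-21)/(-124)*(-278) = 1361 - 1*(-21)*(-1/124)*(-278) = 1361 - 21/124*(-278) = 1361 + 2919/62 = 87301/62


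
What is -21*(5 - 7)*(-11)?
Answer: -462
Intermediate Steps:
-21*(5 - 7)*(-11) = -21*(-2)*(-11) = 42*(-11) = -462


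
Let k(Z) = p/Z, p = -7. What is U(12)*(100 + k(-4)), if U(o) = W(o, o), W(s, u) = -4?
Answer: -407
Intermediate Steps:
U(o) = -4
k(Z) = -7/Z
U(12)*(100 + k(-4)) = -4*(100 - 7/(-4)) = -4*(100 - 7*(-¼)) = -4*(100 + 7/4) = -4*407/4 = -407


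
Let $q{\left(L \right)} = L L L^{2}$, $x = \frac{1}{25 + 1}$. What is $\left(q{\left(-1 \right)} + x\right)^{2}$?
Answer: $\frac{729}{676} \approx 1.0784$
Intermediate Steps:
$x = \frac{1}{26} \approx 0.038462$
$q{\left(L \right)} = L^{4}$ ($q{\left(L \right)} = L^{2} L^{2} = L^{4}$)
$\left(q{\left(-1 \right)} + x\right)^{2} = \left(\left(-1\right)^{4} + \frac{1}{26}\right)^{2} = \left(1 + \frac{1}{26}\right)^{2} = \left(\frac{27}{26}\right)^{2} = \frac{729}{676}$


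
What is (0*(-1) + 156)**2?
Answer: 24336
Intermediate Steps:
(0*(-1) + 156)**2 = (0 + 156)**2 = 156**2 = 24336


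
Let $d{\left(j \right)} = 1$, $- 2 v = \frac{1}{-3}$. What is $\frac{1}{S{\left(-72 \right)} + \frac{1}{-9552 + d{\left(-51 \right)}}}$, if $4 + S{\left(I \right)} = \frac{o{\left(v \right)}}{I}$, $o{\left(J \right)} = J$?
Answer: $- \frac{4126032}{16514111} \approx -0.24985$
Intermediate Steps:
$v = \frac{1}{6}$ ($v = - \frac{1}{2 \left(-3\right)} = \left(- \frac{1}{2}\right) \left(- \frac{1}{3}\right) = \frac{1}{6} \approx 0.16667$)
$S{\left(I \right)} = -4 + \frac{1}{6 I}$
$\frac{1}{S{\left(-72 \right)} + \frac{1}{-9552 + d{\left(-51 \right)}}} = \frac{1}{\left(-4 + \frac{1}{6 \left(-72\right)}\right) + \frac{1}{-9552 + 1}} = \frac{1}{\left(-4 + \frac{1}{6} \left(- \frac{1}{72}\right)\right) + \frac{1}{-9551}} = \frac{1}{\left(-4 - \frac{1}{432}\right) - \frac{1}{9551}} = \frac{1}{- \frac{1729}{432} - \frac{1}{9551}} = \frac{1}{- \frac{16514111}{4126032}} = - \frac{4126032}{16514111}$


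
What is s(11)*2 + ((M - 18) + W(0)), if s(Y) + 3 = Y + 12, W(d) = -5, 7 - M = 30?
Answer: -6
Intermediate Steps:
M = -23 (M = 7 - 1*30 = 7 - 30 = -23)
s(Y) = 9 + Y (s(Y) = -3 + (Y + 12) = -3 + (12 + Y) = 9 + Y)
s(11)*2 + ((M - 18) + W(0)) = (9 + 11)*2 + ((-23 - 18) - 5) = 20*2 + (-41 - 5) = 40 - 46 = -6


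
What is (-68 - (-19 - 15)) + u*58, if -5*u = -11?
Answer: 468/5 ≈ 93.600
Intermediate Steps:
u = 11/5 (u = -1/5*(-11) = 11/5 ≈ 2.2000)
(-68 - (-19 - 15)) + u*58 = (-68 - (-19 - 15)) + (11/5)*58 = (-68 - 1*(-34)) + 638/5 = (-68 + 34) + 638/5 = -34 + 638/5 = 468/5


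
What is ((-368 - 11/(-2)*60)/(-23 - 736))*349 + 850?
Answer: 658412/759 ≈ 867.47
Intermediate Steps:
((-368 - 11/(-2)*60)/(-23 - 736))*349 + 850 = ((-368 - 11*(-1/2)*60)/(-759))*349 + 850 = ((-368 + (11/2)*60)*(-1/759))*349 + 850 = ((-368 + 330)*(-1/759))*349 + 850 = -38*(-1/759)*349 + 850 = (38/759)*349 + 850 = 13262/759 + 850 = 658412/759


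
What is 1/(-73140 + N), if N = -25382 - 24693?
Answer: -1/123215 ≈ -8.1159e-6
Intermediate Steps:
N = -50075
1/(-73140 + N) = 1/(-73140 - 50075) = 1/(-123215) = -1/123215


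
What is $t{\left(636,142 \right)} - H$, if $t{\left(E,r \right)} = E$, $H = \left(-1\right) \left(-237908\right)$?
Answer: $-237272$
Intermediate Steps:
$H = 237908$
$t{\left(636,142 \right)} - H = 636 - 237908 = -237272$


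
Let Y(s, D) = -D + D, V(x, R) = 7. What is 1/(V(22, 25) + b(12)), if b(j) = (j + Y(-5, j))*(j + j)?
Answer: 1/295 ≈ 0.0033898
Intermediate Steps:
Y(s, D) = 0
b(j) = 2*j² (b(j) = (j + 0)*(j + j) = j*(2*j) = 2*j²)
1/(V(22, 25) + b(12)) = 1/(7 + 2*12²) = 1/(7 + 2*144) = 1/(7 + 288) = 1/295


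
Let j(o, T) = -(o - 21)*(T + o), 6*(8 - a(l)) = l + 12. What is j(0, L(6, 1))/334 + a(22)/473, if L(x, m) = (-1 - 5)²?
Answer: 537551/236973 ≈ 2.2684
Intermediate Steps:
a(l) = 6 - l/6 (a(l) = 8 - (l + 12)/6 = 8 - (12 + l)/6 = 8 + (-2 - l/6) = 6 - l/6)
L(x, m) = 36 (L(x, m) = (-6)² = 36)
j(o, T) = -(-21 + o)*(T + o)
j(0, L(6, 1))/334 + a(22)/473 = (-1*0² + 21*36 + 21*0 - 1*36*0)/334 + (6 - ⅙*22)/473 = (-1*0 + 756 + 0 + 0)*(1/334) + (6 - 11/3)*(1/473) = (0 + 756 + 0 + 0)*(1/334) + (7/3)*(1/473) = 756*(1/334) + 7/1419 = 378/167 + 7/1419 = 537551/236973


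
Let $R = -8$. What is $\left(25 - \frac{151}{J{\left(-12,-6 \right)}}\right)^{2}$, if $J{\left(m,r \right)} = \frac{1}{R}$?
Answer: $1520289$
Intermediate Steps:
$J{\left(m,r \right)} = - \frac{1}{8}$ ($J{\left(m,r \right)} = \frac{1}{-8} = - \frac{1}{8}$)
$\left(25 - \frac{151}{J{\left(-12,-6 \right)}}\right)^{2} = \left(25 - \frac{151}{- \frac{1}{8}}\right)^{2} = \left(25 - -1208\right)^{2} = \left(25 + 1208\right)^{2} = 1233^{2} = 1520289$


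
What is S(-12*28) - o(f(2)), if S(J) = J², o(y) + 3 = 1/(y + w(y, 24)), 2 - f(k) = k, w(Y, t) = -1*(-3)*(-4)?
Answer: 1354789/12 ≈ 1.1290e+5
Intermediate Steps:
w(Y, t) = -12 (w(Y, t) = 3*(-4) = -12)
f(k) = 2 - k
o(y) = -3 + 1/(-12 + y) (o(y) = -3 + 1/(y - 12) = -3 + 1/(-12 + y))
S(-12*28) - o(f(2)) = (-12*28)² - (37 - 3*(2 - 1*2))/(-12 + (2 - 1*2)) = (-336)² - (37 - 3*(2 - 2))/(-12 + (2 - 2)) = 112896 - (37 - 3*0)/(-12 + 0) = 112896 - (37 + 0)/(-12) = 112896 - (-1)*37/12 = 112896 - 1*(-37/12) = 112896 + 37/12 = 1354789/12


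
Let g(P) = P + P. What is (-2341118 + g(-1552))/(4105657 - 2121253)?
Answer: -1172111/992202 ≈ -1.1813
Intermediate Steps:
g(P) = 2*P
(-2341118 + g(-1552))/(4105657 - 2121253) = (-2341118 + 2*(-1552))/(4105657 - 2121253) = (-2341118 - 3104)/1984404 = -2344222*1/1984404 = -1172111/992202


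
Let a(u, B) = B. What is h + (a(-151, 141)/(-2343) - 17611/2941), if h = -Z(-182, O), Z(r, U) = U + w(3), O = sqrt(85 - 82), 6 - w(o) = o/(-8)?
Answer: -228282315/18375368 - sqrt(3) ≈ -14.155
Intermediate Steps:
w(o) = 6 + o/8 (w(o) = 6 - o/(-8) = 6 - o*(-1)/8 = 6 - (-1)*o/8 = 6 + o/8)
O = sqrt(3) ≈ 1.7320
Z(r, U) = 51/8 + U (Z(r, U) = U + (6 + (1/8)*3) = U + (6 + 3/8) = U + 51/8 = 51/8 + U)
h = -51/8 - sqrt(3) (h = -(51/8 + sqrt(3)) = -51/8 - sqrt(3) ≈ -8.1071)
h + (a(-151, 141)/(-2343) - 17611/2941) = (-51/8 - sqrt(3)) + (141/(-2343) - 17611/2941) = (-51/8 - sqrt(3)) + (141*(-1/2343) - 17611*1/2941) = (-51/8 - sqrt(3)) + (-47/781 - 17611/2941) = (-51/8 - sqrt(3)) - 13892418/2296921 = -228282315/18375368 - sqrt(3)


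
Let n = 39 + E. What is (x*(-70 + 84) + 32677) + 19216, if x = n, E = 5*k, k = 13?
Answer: 53349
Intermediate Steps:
E = 65 (E = 5*13 = 65)
n = 104 (n = 39 + 65 = 104)
x = 104
(x*(-70 + 84) + 32677) + 19216 = (104*(-70 + 84) + 32677) + 19216 = (104*14 + 32677) + 19216 = (1456 + 32677) + 19216 = 34133 + 19216 = 53349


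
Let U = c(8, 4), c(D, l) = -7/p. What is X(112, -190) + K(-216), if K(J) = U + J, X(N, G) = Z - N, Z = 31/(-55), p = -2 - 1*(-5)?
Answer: -54598/165 ≈ -330.90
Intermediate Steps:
p = 3 (p = -2 + 5 = 3)
c(D, l) = -7/3
Z = -31/55 (Z = 31*(-1/55) = -31/55 ≈ -0.56364)
U = -7/3 ≈ -2.3333
X(N, G) = -31/55 - N
K(J) = -7/3 + J
X(112, -190) + K(-216) = (-31/55 - 1*112) + (-7/3 - 216) = (-31/55 - 112) - 655/3 = -6191/55 - 655/3 = -54598/165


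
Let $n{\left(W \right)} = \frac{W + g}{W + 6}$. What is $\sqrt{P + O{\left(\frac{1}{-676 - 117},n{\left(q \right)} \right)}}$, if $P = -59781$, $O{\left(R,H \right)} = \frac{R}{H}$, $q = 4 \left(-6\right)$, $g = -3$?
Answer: $\frac{i \sqrt{338339003379}}{2379} \approx 244.5 i$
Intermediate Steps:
$q = -24$
$n{\left(W \right)} = \frac{-3 + W}{6 + W}$ ($n{\left(W \right)} = \frac{W - 3}{W + 6} = \frac{-3 + W}{6 + W}$)
$\sqrt{P + O{\left(\frac{1}{-676 - 117},n{\left(q \right)} \right)}} = \sqrt{-59781 + \frac{1}{\left(-676 - 117\right) \frac{-3 - 24}{6 - 24}}} = \sqrt{-59781 + \frac{1}{\left(-793\right) \frac{1}{-18} \left(-27\right)}} = \sqrt{-59781 - \frac{1}{793 \left(\left(- \frac{1}{18}\right) \left(-27\right)\right)}} = \sqrt{-59781 - \frac{1}{793 \cdot \frac{3}{2}}} = \sqrt{-59781 - \frac{2}{2379}} = \sqrt{- \frac{142219001}{2379}} = \frac{i \sqrt{338339003379}}{2379}$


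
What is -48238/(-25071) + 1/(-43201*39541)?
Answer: 82400669699287/42826551487611 ≈ 1.9241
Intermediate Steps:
-48238/(-25071) + 1/(-43201*39541) = -48238*(-1/25071) - 1/43201*1/39541 = 48238/25071 - 1/1708210741 = 82400669699287/42826551487611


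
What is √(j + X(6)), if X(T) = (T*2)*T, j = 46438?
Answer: √46510 ≈ 215.66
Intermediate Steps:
X(T) = 2*T² (X(T) = (2*T)*T = 2*T²)
√(j + X(6)) = √(46438 + 2*6²) = √(46438 + 2*36) = √(46438 + 72) = √46510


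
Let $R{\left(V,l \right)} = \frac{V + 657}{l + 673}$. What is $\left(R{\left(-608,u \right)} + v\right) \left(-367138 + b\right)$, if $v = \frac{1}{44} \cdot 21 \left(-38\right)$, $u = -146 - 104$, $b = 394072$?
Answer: $- \frac{752800811}{1551} \approx -4.8537 \cdot 10^{5}$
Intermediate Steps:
$u = -250$
$v = - \frac{399}{22}$ ($v = \frac{1}{44} \cdot 21 \left(-38\right) = \frac{21}{44} \left(-38\right) = - \frac{399}{22} \approx -18.136$)
$R{\left(V,l \right)} = \frac{657 + V}{673 + l}$
$\left(R{\left(-608,u \right)} + v\right) \left(-367138 + b\right) = \left(\frac{657 - 608}{673 - 250} - \frac{399}{22}\right) \left(-367138 + 394072\right) = \left(\frac{1}{423} \cdot 49 - \frac{399}{22}\right) 26934 = \left(\frac{49}{423} - \frac{399}{22}\right) 26934 = \left(- \frac{167699}{9306}\right) 26934 = - \frac{752800811}{1551}$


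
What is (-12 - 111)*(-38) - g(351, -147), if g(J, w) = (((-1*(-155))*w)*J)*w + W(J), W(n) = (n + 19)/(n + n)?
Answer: -412647173006/351 ≈ -1.1756e+9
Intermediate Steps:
W(n) = (19 + n)/(2*n) (W(n) = (19 + n)/((2*n)) = (19 + n)*(1/(2*n)) = (19 + n)/(2*n))
g(J, w) = (19 + J)/(2*J) + 155*J*w² (g(J, w) = (((-1*(-155))*w)*J)*w + (19 + J)/(2*J) = ((155*w)*J)*w + (19 + J)/(2*J) = (155*J*w)*w + (19 + J)/(2*J) = 155*J*w² + (19 + J)/(2*J) = (19 + J)/(2*J) + 155*J*w²)
(-12 - 111)*(-38) - g(351, -147) = (-12 - 111)*(-38) - (19 + 351 + 310*351²*(-147)²)/(2*351) = -123*(-38) - (19 + 351 + 310*123201*21609)/(2*351) = 4674 - (19 + 351 + 825297626790)/(2*351) = 4674 - 825297627160/(2*351) = 4674 - 1*412648813580/351 = 4674 - 412648813580/351 = -412647173006/351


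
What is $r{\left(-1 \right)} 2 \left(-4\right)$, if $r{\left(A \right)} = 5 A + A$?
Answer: $48$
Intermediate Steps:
$r{\left(A \right)} = 6 A$
$r{\left(-1 \right)} 2 \left(-4\right) = 6 \left(-1\right) 2 \left(-4\right) = \left(-6\right) 2 \left(-4\right) = \left(-12\right) \left(-4\right) = 48$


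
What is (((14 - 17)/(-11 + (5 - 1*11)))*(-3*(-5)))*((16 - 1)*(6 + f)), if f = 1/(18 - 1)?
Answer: 69525/289 ≈ 240.57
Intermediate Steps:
f = 1/17 ≈ 0.058824
(((14 - 17)/(-11 + (5 - 1*11)))*(-3*(-5)))*((16 - 1)*(6 + f)) = (((14 - 17)/(-11 + (5 - 1*11)))*(-3*(-5)))*((16 - 1)*(6 + 1/17)) = (-3/(-11 + (5 - 11))*15)*(15*(103/17)) = (-3/(-11 - 6)*15)*(1545/17) = (-3/(-17)*15)*(1545/17) = (-3*(-1/17)*15)*(1545/17) = ((3/17)*15)*(1545/17) = (45/17)*(1545/17) = 69525/289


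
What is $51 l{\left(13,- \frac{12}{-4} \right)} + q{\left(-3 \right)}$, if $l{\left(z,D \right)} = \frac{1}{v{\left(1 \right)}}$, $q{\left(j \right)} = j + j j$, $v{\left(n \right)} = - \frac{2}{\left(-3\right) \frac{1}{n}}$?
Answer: $\frac{165}{2} \approx 82.5$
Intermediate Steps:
$v{\left(n \right)} = \frac{2 n}{3}$ ($v{\left(n \right)} = - 2 \left(- \frac{n}{3}\right) = \frac{2 n}{3}$)
$q{\left(j \right)} = j + j^{2}$
$l{\left(z,D \right)} = \frac{3}{2}$ ($l{\left(z,D \right)} = \frac{1}{\frac{2}{3} \cdot 1} = \frac{1}{\frac{2}{3}} = \frac{3}{2}$)
$51 l{\left(13,- \frac{12}{-4} \right)} + q{\left(-3 \right)} = 51 \cdot \frac{3}{2} - 3 \left(1 - 3\right) = \frac{153}{2} - -6 = \frac{153}{2} + 6 = \frac{165}{2}$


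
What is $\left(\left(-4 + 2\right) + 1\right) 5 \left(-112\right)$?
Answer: $560$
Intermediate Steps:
$\left(\left(-4 + 2\right) + 1\right) 5 \left(-112\right) = \left(-2 + 1\right) 5 \left(-112\right) = \left(-1\right) 5 \left(-112\right) = \left(-5\right) \left(-112\right) = 560$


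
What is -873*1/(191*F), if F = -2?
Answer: 873/382 ≈ 2.2853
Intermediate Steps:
-873*1/(191*F) = -873/((-2*191)) = -873/(-382) = -873*(-1/382) = 873/382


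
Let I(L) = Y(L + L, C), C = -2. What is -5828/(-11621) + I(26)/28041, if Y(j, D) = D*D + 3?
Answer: 163504295/325864461 ≈ 0.50176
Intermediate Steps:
Y(j, D) = 3 + D**2 (Y(j, D) = D**2 + 3 = 3 + D**2)
I(L) = 7 (I(L) = 3 + (-2)**2 = 3 + 4 = 7)
-5828/(-11621) + I(26)/28041 = -5828/(-11621) + 7/28041 = -5828*(-1/11621) + 7*(1/28041) = 5828/11621 + 7/28041 = 163504295/325864461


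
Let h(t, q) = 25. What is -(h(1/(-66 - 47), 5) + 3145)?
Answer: -3170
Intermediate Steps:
-(h(1/(-66 - 47), 5) + 3145) = -(25 + 3145) = -1*3170 = -3170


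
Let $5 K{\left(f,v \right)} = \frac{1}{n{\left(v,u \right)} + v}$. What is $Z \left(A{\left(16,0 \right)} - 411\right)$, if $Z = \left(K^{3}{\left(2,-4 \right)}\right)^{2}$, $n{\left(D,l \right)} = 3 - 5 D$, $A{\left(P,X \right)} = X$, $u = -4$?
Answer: $- \frac{411}{735091890625} \approx -5.5911 \cdot 10^{-10}$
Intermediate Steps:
$K{\left(f,v \right)} = \frac{1}{5 \left(3 - 4 v\right)}$ ($K{\left(f,v \right)} = \frac{1}{5 \left(\left(3 - 5 v\right) + v\right)} = \frac{1}{5 \left(3 - 4 v\right)}$)
$Z = \frac{1}{735091890625}$ ($Z = \left(\left(- \frac{1}{-15 + 20 \left(-4\right)}\right)^{3}\right)^{2} = \left(\left(- \frac{1}{-15 - 80}\right)^{3}\right)^{2} = \left(\left(- \frac{1}{-95}\right)^{3}\right)^{2} = \left(\left(\left(-1\right) \left(- \frac{1}{95}\right)\right)^{3}\right)^{2} = \left(\left(\frac{1}{95}\right)^{3}\right)^{2} = \left(\frac{1}{857375}\right)^{2} = \frac{1}{735091890625} \approx 1.3604 \cdot 10^{-12}$)
$Z \left(A{\left(16,0 \right)} - 411\right) = \frac{0 - 411}{735091890625} = \frac{1}{735091890625} \left(-411\right) = - \frac{411}{735091890625}$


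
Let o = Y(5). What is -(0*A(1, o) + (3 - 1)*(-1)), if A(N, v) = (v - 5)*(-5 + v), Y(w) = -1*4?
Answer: 2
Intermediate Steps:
Y(w) = -4
o = -4
A(N, v) = (-5 + v)² (A(N, v) = (-5 + v)*(-5 + v) = (-5 + v)²)
-(0*A(1, o) + (3 - 1)*(-1)) = -(0*(-5 - 4)² + (3 - 1)*(-1)) = -(0*(-9)² + 2*(-1)) = -(0*81 - 2) = -(0 - 2) = -1*(-2) = 2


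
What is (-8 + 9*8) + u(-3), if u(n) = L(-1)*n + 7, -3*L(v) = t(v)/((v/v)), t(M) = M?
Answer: 70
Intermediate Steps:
L(v) = -v/3 (L(v) = -v/(3*(v/v)) = -v/(3*1) = -v/3)
u(n) = 7 + n/3 (u(n) = (-1/3*(-1))*n + 7 = n/3 + 7 = 7 + n/3)
(-8 + 9*8) + u(-3) = (-8 + 9*8) + (7 + (1/3)*(-3)) = (-8 + 72) + (7 - 1) = 64 + 6 = 70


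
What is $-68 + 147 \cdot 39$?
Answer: $5665$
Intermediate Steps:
$-68 + 147 \cdot 39 = -68 + 5733 = 5665$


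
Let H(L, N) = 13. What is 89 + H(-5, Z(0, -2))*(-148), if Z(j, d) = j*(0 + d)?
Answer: -1835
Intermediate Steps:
Z(j, d) = d*j (Z(j, d) = j*d = d*j)
89 + H(-5, Z(0, -2))*(-148) = 89 + 13*(-148) = 89 - 1924 = -1835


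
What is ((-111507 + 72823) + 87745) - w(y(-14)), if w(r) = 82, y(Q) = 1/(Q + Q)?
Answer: 48979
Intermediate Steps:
y(Q) = 1/(2*Q)
((-111507 + 72823) + 87745) - w(y(-14)) = ((-111507 + 72823) + 87745) - 1*82 = (-38684 + 87745) - 82 = 49061 - 82 = 48979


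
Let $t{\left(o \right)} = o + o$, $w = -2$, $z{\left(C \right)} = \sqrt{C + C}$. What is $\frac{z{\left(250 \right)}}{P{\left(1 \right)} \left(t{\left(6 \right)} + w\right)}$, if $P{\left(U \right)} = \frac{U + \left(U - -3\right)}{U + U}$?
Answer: $\frac{2 \sqrt{5}}{5} \approx 0.89443$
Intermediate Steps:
$z{\left(C \right)} = \sqrt{2} \sqrt{C}$ ($z{\left(C \right)} = \sqrt{2 C} = \sqrt{2} \sqrt{C}$)
$t{\left(o \right)} = 2 o$
$P{\left(U \right)} = \frac{3 + 2 U}{2 U}$ ($P{\left(U \right)} = \frac{U + \left(U + 3\right)}{2 U} = \left(U + \left(3 + U\right)\right) \frac{1}{2 U} = \left(3 + 2 U\right) \frac{1}{2 U} = \frac{3 + 2 U}{2 U}$)
$\frac{z{\left(250 \right)}}{P{\left(1 \right)} \left(t{\left(6 \right)} + w\right)} = \frac{\sqrt{2} \sqrt{250}}{\frac{\frac{3}{2} + 1}{1} \left(2 \cdot 6 - 2\right)} = \frac{\sqrt{2} \cdot 5 \sqrt{10}}{1 \cdot \frac{5}{2} \left(12 - 2\right)} = \frac{10 \sqrt{5}}{\frac{5}{2} \cdot 10} = \frac{10 \sqrt{5}}{25} = 10 \sqrt{5} \cdot \frac{1}{25} = \frac{2 \sqrt{5}}{5}$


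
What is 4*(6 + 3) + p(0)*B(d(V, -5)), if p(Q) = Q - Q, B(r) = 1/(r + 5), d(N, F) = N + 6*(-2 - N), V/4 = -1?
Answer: 36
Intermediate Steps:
V = -4 (V = 4*(-1) = -4)
d(N, F) = -12 - 5*N (d(N, F) = N + (-12 - 6*N) = -12 - 5*N)
B(r) = 1/(5 + r)
p(Q) = 0
4*(6 + 3) + p(0)*B(d(V, -5)) = 4*(6 + 3) + 0/(5 + (-12 - 5*(-4))) = 4*9 + 0/(5 + (-12 + 20)) = 36 + 0/(5 + 8) = 36 + 0/13 = 36 + 0*(1/13) = 36 + 0 = 36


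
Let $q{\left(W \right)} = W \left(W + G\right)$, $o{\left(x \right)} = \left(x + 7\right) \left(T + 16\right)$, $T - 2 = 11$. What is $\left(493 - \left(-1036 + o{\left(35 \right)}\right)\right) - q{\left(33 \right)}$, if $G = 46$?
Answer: $-2296$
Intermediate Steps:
$T = 13$ ($T = 2 + 11 = 13$)
$o{\left(x \right)} = 203 + 29 x$ ($o{\left(x \right)} = \left(x + 7\right) \left(13 + 16\right) = \left(7 + x\right) 29 = 203 + 29 x$)
$q{\left(W \right)} = W \left(46 + W\right)$ ($q{\left(W \right)} = W \left(W + 46\right) = W \left(46 + W\right)$)
$\left(493 - \left(-1036 + o{\left(35 \right)}\right)\right) - q{\left(33 \right)} = \left(493 - \left(-1036 + \left(203 + 29 \cdot 35\right)\right)\right) - 33 \left(46 + 33\right) = \left(493 - \left(-1036 + \left(203 + 1015\right)\right)\right) - 33 \cdot 79 = \left(493 - \left(-1036 + 1218\right)\right) - 2607 = \left(493 - 182\right) - 2607 = 311 - 2607 = -2296$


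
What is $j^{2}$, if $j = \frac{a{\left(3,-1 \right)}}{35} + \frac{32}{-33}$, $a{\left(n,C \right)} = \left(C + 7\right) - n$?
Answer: $\frac{1042441}{1334025} \approx 0.78143$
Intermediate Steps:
$a{\left(n,C \right)} = 7 + C - n$ ($a{\left(n,C \right)} = \left(7 + C\right) - n = 7 + C - n$)
$j = - \frac{1021}{1155}$ ($j = \frac{7 - 1 - 3}{35} + \frac{32}{-33} = \left(7 - 1 - 3\right) \frac{1}{35} + 32 \left(- \frac{1}{33}\right) = 3 \cdot \frac{1}{35} - \frac{32}{33} = \frac{3}{35} - \frac{32}{33} = - \frac{1021}{1155} \approx -0.88398$)
$j^{2} = \left(- \frac{1021}{1155}\right)^{2} = \frac{1042441}{1334025}$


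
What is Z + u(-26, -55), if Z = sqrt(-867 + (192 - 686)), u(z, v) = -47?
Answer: -47 + I*sqrt(1361) ≈ -47.0 + 36.892*I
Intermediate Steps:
Z = I*sqrt(1361) (Z = sqrt(-867 - 494) = sqrt(-1361) = I*sqrt(1361) ≈ 36.892*I)
Z + u(-26, -55) = I*sqrt(1361) - 47 = -47 + I*sqrt(1361)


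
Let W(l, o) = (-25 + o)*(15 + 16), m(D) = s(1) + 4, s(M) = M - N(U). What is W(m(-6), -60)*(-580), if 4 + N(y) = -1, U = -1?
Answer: 1528300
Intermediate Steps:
N(y) = -5 (N(y) = -4 - 1 = -5)
s(M) = 5 + M (s(M) = M - 1*(-5) = M + 5 = 5 + M)
m(D) = 10 (m(D) = (5 + 1) + 4 = 6 + 4 = 10)
W(l, o) = -775 + 31*o (W(l, o) = (-25 + o)*31 = -775 + 31*o)
W(m(-6), -60)*(-580) = (-775 + 31*(-60))*(-580) = (-775 - 1860)*(-580) = -2635*(-580) = 1528300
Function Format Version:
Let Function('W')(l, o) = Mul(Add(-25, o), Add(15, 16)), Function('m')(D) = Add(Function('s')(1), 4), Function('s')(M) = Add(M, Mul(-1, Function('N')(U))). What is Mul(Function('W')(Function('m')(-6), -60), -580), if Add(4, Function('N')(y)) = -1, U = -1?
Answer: 1528300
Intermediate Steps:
Function('N')(y) = -5 (Function('N')(y) = Add(-4, -1) = -5)
Function('s')(M) = Add(5, M) (Function('s')(M) = Add(M, Mul(-1, -5)) = Add(M, 5) = Add(5, M))
Function('m')(D) = 10 (Function('m')(D) = Add(Add(5, 1), 4) = Add(6, 4) = 10)
Function('W')(l, o) = Add(-775, Mul(31, o)) (Function('W')(l, o) = Mul(Add(-25, o), 31) = Add(-775, Mul(31, o)))
Mul(Function('W')(Function('m')(-6), -60), -580) = Mul(Add(-775, Mul(31, -60)), -580) = Mul(Add(-775, -1860), -580) = Mul(-2635, -580) = 1528300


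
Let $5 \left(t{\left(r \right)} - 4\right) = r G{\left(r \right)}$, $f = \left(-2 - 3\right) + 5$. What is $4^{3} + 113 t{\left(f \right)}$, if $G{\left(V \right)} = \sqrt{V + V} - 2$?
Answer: $516$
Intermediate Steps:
$f = 0$ ($f = -5 + 5 = 0$)
$G{\left(V \right)} = -2 + \sqrt{2} \sqrt{V}$ ($G{\left(V \right)} = \sqrt{2 V} - 2 = \sqrt{2} \sqrt{V} - 2 = -2 + \sqrt{2} \sqrt{V}$)
$t{\left(r \right)} = 4 + \frac{r \left(-2 + \sqrt{2} \sqrt{r}\right)}{5}$
$4^{3} + 113 t{\left(f \right)} = 4^{3} + 113 \left(4 + \frac{1}{5} \cdot 0 \left(-2 + \sqrt{2} \sqrt{0}\right)\right) = 64 + 113 \left(4 + \frac{1}{5} \cdot 0 \left(-2 + \sqrt{2} \cdot 0\right)\right) = 64 + 113 \left(4 + \frac{1}{5} \cdot 0 \left(-2 + 0\right)\right) = 64 + 113 \left(4 + \frac{1}{5} \cdot 0 \left(-2\right)\right) = 64 + 113 \left(4 + 0\right) = 64 + 113 \cdot 4 = 64 + 452 = 516$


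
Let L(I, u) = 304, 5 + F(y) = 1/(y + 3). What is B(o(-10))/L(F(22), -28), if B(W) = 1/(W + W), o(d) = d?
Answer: -1/6080 ≈ -0.00016447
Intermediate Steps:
F(y) = -5 + 1/(3 + y) (F(y) = -5 + 1/(y + 3) = -5 + 1/(3 + y))
B(W) = 1/(2*W)
B(o(-10))/L(F(22), -28) = ((½)/(-10))/304 = ((½)*(-⅒))*(1/304) = -1/20*1/304 = -1/6080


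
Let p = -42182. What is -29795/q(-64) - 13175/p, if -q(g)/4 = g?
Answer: -626719945/5399296 ≈ -116.07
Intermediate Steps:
q(g) = -4*g
-29795/q(-64) - 13175/p = -29795/((-4*(-64))) - 13175/(-42182) = -29795/256 - 13175*(-1/42182) = -29795*1/256 + 13175/42182 = -29795/256 + 13175/42182 = -626719945/5399296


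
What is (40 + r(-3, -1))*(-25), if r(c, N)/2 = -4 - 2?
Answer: -700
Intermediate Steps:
r(c, N) = -12 (r(c, N) = 2*(-4 - 2) = 2*(-6) = -12)
(40 + r(-3, -1))*(-25) = (40 - 12)*(-25) = 28*(-25) = -700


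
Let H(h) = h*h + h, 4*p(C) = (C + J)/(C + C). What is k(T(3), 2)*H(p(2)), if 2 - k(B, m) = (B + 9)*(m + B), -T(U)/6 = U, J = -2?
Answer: 0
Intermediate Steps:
p(C) = (-2 + C)/(8*C) (p(C) = ((C - 2)/(C + C))/4 = ((-2 + C)/((2*C)))/4 = ((-2 + C)*(1/(2*C)))/4 = ((-2 + C)/(2*C))/4 = (-2 + C)/(8*C))
T(U) = -6*U
k(B, m) = 2 - (9 + B)*(B + m) (k(B, m) = 2 - (B + 9)*(m + B) = 2 - (9 + B)*(B + m))
H(h) = h + h**2 (H(h) = h**2 + h = h + h**2)
k(T(3), 2)*H(p(2)) = (2 - (-6*3)**2 - (-54)*3 - 9*2 - 1*(-6*3)*2)*(((1/8)*(-2 + 2)/2)*(1 + (1/8)*(-2 + 2)/2)) = (2 - 1*(-18)**2 - 9*(-18) - 18 - 1*(-18)*2)*(((1/8)*(1/2)*0)*(1 + (1/8)*(1/2)*0)) = (2 - 1*324 + 162 - 18 + 36)*(0*(1 + 0)) = (2 - 324 + 162 - 18 + 36)*(0*1) = -142*0 = 0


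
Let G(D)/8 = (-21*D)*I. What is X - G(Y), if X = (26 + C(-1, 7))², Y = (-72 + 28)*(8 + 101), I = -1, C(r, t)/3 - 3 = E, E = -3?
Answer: 806404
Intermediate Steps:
C(r, t) = 0 (C(r, t) = 9 + 3*(-3) = 9 - 9 = 0)
Y = -4796 (Y = -44*109 = -4796)
G(D) = 168*D (G(D) = 8*(-21*D*(-1)) = 8*(21*D) = 168*D)
X = 676 (X = (26 + 0)² = 26² = 676)
X - G(Y) = 676 - 168*(-4796) = 676 - 1*(-805728) = 676 + 805728 = 806404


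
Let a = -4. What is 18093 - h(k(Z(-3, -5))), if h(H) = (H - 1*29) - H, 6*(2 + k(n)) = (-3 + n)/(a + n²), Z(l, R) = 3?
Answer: 18122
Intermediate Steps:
k(n) = -2 + (-3 + n)/(6*(-4 + n²)) (k(n) = -2 + ((-3 + n)/(-4 + n²))/6 = -2 + (-3 + n)/(6*(-4 + n²)))
h(H) = -29 (h(H) = (H - 29) - H = (-29 + H) - H = -29)
18093 - h(k(Z(-3, -5))) = 18093 - 1*(-29) = 18093 + 29 = 18122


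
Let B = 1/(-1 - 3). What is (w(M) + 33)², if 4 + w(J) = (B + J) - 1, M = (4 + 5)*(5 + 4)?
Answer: 189225/16 ≈ 11827.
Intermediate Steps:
B = -¼ (B = 1/(-4) = -¼ ≈ -0.25000)
M = 81 (M = 9*9 = 81)
w(J) = -21/4 + J (w(J) = -4 + ((-¼ + J) - 1) = -4 + (-5/4 + J) = -21/4 + J)
(w(M) + 33)² = ((-21/4 + 81) + 33)² = (303/4 + 33)² = (435/4)² = 189225/16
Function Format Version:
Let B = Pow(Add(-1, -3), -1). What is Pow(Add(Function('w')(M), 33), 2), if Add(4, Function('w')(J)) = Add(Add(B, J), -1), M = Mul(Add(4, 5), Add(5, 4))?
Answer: Rational(189225, 16) ≈ 11827.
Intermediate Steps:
B = Rational(-1, 4) (B = Pow(-4, -1) = Rational(-1, 4) ≈ -0.25000)
M = 81 (M = Mul(9, 9) = 81)
Function('w')(J) = Add(Rational(-21, 4), J) (Function('w')(J) = Add(-4, Add(Add(Rational(-1, 4), J), -1)) = Add(-4, Add(Rational(-5, 4), J)) = Add(Rational(-21, 4), J))
Pow(Add(Function('w')(M), 33), 2) = Pow(Add(Add(Rational(-21, 4), 81), 33), 2) = Pow(Add(Rational(303, 4), 33), 2) = Pow(Rational(435, 4), 2) = Rational(189225, 16)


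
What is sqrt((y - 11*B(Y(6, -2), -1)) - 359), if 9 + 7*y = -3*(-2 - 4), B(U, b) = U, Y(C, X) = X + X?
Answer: 6*I*sqrt(427)/7 ≈ 17.712*I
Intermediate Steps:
Y(C, X) = 2*X
y = 9/7 (y = -9/7 + (-3*(-2 - 4))/7 = -9/7 + (-3*(-6))/7 = -9/7 + (1/7)*18 = -9/7 + 18/7 = 9/7 ≈ 1.2857)
sqrt((y - 11*B(Y(6, -2), -1)) - 359) = sqrt((9/7 - 22*(-2)) - 359) = sqrt((9/7 - 11*(-4)) - 359) = sqrt((9/7 + 44) - 359) = sqrt(317/7 - 359) = sqrt(-2196/7) = 6*I*sqrt(427)/7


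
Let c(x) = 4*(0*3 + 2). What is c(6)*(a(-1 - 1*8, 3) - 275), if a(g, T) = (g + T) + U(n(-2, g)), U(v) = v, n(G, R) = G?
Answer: -2264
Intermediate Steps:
c(x) = 8 (c(x) = 4*(0 + 2) = 4*2 = 8)
a(g, T) = -2 + T + g (a(g, T) = (g + T) - 2 = (T + g) - 2 = -2 + T + g)
c(6)*(a(-1 - 1*8, 3) - 275) = 8*((-2 + 3 + (-1 - 1*8)) - 275) = 8*((-2 + 3 + (-1 - 8)) - 275) = 8*((-2 + 3 - 9) - 275) = 8*(-8 - 275) = 8*(-283) = -2264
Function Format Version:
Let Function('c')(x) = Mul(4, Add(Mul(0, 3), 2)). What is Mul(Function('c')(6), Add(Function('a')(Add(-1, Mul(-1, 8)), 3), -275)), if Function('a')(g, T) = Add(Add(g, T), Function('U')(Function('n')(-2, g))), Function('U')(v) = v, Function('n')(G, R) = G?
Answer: -2264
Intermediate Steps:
Function('c')(x) = 8 (Function('c')(x) = Mul(4, Add(0, 2)) = Mul(4, 2) = 8)
Function('a')(g, T) = Add(-2, T, g) (Function('a')(g, T) = Add(Add(g, T), -2) = Add(Add(T, g), -2) = Add(-2, T, g))
Mul(Function('c')(6), Add(Function('a')(Add(-1, Mul(-1, 8)), 3), -275)) = Mul(8, Add(Add(-2, 3, Add(-1, Mul(-1, 8))), -275)) = Mul(8, Add(Add(-2, 3, Add(-1, -8)), -275)) = Mul(8, Add(Add(-2, 3, -9), -275)) = Mul(8, Add(-8, -275)) = Mul(8, -283) = -2264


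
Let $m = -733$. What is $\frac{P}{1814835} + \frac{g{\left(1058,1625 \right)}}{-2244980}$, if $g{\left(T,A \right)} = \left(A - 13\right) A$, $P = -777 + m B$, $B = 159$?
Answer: $- \frac{83622505267}{67904471305} \approx -1.2315$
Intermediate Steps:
$P = -117324$ ($P = -777 - 116547 = -117324$)
$g{\left(T,A \right)} = A \left(-13 + A\right)$ ($g{\left(T,A \right)} = \left(-13 + A\right) A = A \left(-13 + A\right)$)
$\frac{P}{1814835} + \frac{g{\left(1058,1625 \right)}}{-2244980} = - \frac{117324}{1814835} + \frac{1625 \left(-13 + 1625\right)}{-2244980} = \left(-117324\right) \frac{1}{1814835} + 1625 \cdot 1612 \left(- \frac{1}{2244980}\right) = - \frac{39108}{604945} + 2619500 \left(- \frac{1}{2244980}\right) = - \frac{39108}{604945} - \frac{130975}{112249} = - \frac{83622505267}{67904471305}$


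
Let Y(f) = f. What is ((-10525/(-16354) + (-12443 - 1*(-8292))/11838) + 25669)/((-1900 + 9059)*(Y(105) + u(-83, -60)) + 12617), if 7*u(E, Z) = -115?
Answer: 8696695888447/219100386035037 ≈ 0.039693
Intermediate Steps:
u(E, Z) = -115/7 (u(E, Z) = (⅐)*(-115) = -115/7)
((-10525/(-16354) + (-12443 - 1*(-8292))/11838) + 25669)/((-1900 + 9059)*(Y(105) + u(-83, -60)) + 12617) = ((-10525/(-16354) + (-12443 - 1*(-8292))/11838) + 25669)/((-1900 + 9059)*(105 - 115/7) + 12617) = ((-10525*(-1/16354) + (-12443 + 8292)*(1/11838)) + 25669)/(7159*(620/7) + 12617) = ((10525/16354 - 4151*1/11838) + 25669)/(4438580/7 + 12617) = ((10525/16354 - 4151/11838) + 25669)/(4526899/7) = (14177374/48399663 + 25669)*(7/4526899) = (1242385126921/48399663)*(7/4526899) = 8696695888447/219100386035037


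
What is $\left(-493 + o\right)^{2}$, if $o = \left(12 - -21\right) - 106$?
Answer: $320356$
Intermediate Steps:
$o = -73$ ($o = \left(12 + 21\right) - 106 = 33 - 106 = -73$)
$\left(-493 + o\right)^{2} = \left(-493 - 73\right)^{2} = \left(-566\right)^{2} = 320356$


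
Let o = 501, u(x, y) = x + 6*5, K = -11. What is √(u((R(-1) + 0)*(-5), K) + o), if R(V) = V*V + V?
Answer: 3*√59 ≈ 23.043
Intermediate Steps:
R(V) = V + V² (R(V) = V² + V = V + V²)
u(x, y) = 30 + x (u(x, y) = x + 30 = 30 + x)
√(u((R(-1) + 0)*(-5), K) + o) = √((30 + (-(1 - 1) + 0)*(-5)) + 501) = √((30 + (-1*0 + 0)*(-5)) + 501) = √((30 + (0 + 0)*(-5)) + 501) = √((30 + 0*(-5)) + 501) = √((30 + 0) + 501) = √(30 + 501) = √531 = 3*√59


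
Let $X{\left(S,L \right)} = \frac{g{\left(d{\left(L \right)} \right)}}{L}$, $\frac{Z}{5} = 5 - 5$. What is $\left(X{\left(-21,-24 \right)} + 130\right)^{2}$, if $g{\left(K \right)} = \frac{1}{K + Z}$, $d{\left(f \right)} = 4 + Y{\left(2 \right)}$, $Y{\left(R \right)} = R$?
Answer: $\frac{350400961}{20736} \approx 16898.0$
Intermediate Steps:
$Z = 0$ ($Z = 5 \left(5 - 5\right) = 5 \cdot 0 = 0$)
$d{\left(f \right)} = 6$ ($d{\left(f \right)} = 4 + 2 = 6$)
$g{\left(K \right)} = \frac{1}{K}$ ($g{\left(K \right)} = \frac{1}{K + 0} = \frac{1}{K}$)
$X{\left(S,L \right)} = \frac{1}{6 L}$
$\left(X{\left(-21,-24 \right)} + 130\right)^{2} = \left(\frac{1}{6 \left(-24\right)} + 130\right)^{2} = \left(\frac{1}{6} \left(- \frac{1}{24}\right) + 130\right)^{2} = \left(- \frac{1}{144} + 130\right)^{2} = \left(\frac{18719}{144}\right)^{2} = \frac{350400961}{20736}$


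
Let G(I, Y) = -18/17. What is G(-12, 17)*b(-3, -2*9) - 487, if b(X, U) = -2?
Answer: -8243/17 ≈ -484.88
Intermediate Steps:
G(I, Y) = -18/17 (G(I, Y) = -18*1/17 = -18/17)
G(-12, 17)*b(-3, -2*9) - 487 = -18/17*(-2) - 487 = 36/17 - 487 = -8243/17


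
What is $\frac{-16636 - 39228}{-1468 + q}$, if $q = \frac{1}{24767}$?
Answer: $\frac{1383583688}{36357955} \approx 38.055$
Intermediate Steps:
$q = \frac{1}{24767} \approx 4.0376 \cdot 10^{-5}$
$\frac{-16636 - 39228}{-1468 + q} = \frac{-16636 - 39228}{-1468 + \frac{1}{24767}} = - \frac{55864}{- \frac{36357955}{24767}} = \left(-55864\right) \left(- \frac{24767}{36357955}\right) = \frac{1383583688}{36357955}$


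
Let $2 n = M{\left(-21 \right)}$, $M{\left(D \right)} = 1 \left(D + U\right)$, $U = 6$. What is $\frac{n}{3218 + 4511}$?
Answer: $- \frac{15}{15458} \approx -0.00097037$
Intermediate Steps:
$M{\left(D \right)} = 6 + D$ ($M{\left(D \right)} = 1 \left(D + 6\right) = 1 \left(6 + D\right) = 6 + D$)
$n = - \frac{15}{2}$ ($n = \frac{6 - 21}{2} = \frac{1}{2} \left(-15\right) = - \frac{15}{2} \approx -7.5$)
$\frac{n}{3218 + 4511} = - \frac{15}{2 \left(3218 + 4511\right)} = - \frac{15}{2 \cdot 7729} = \left(- \frac{15}{2}\right) \frac{1}{7729} = - \frac{15}{15458}$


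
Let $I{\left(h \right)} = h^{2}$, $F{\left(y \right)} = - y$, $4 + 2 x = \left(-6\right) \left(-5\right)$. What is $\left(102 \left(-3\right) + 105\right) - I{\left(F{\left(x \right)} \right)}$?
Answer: $-370$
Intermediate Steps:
$x = 13$ ($x = -2 + \frac{\left(-6\right) \left(-5\right)}{2} = -2 + \frac{1}{2} \cdot 30 = -2 + 15 = 13$)
$\left(102 \left(-3\right) + 105\right) - I{\left(F{\left(x \right)} \right)} = \left(102 \left(-3\right) + 105\right) - \left(\left(-1\right) 13\right)^{2} = \left(-306 + 105\right) - \left(-13\right)^{2} = -201 - 169 = -370$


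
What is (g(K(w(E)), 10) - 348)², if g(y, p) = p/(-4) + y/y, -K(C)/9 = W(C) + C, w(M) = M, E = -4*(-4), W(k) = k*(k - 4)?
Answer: 488601/4 ≈ 1.2215e+5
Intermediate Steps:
W(k) = k*(-4 + k)
E = 16
K(C) = -9*C - 9*C*(-4 + C) (K(C) = -9*(C*(-4 + C) + C) = -9*(C + C*(-4 + C)) = -9*C - 9*C*(-4 + C))
g(y, p) = 1 - p/4 (g(y, p) = p*(-¼) + 1 = -p/4 + 1 = 1 - p/4)
(g(K(w(E)), 10) - 348)² = ((1 - ¼*10) - 348)² = ((1 - 5/2) - 348)² = (-3/2 - 348)² = (-699/2)² = 488601/4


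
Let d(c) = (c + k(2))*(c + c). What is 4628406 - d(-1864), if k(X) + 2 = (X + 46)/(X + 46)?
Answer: -2324314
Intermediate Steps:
k(X) = -1 (k(X) = -2 + (X + 46)/(X + 46) = -2 + (46 + X)/(46 + X) = -2 + 1 = -1)
d(c) = 2*c*(-1 + c) (d(c) = (c - 1)*(c + c) = (-1 + c)*(2*c) = 2*c*(-1 + c))
4628406 - d(-1864) = 4628406 - 2*(-1864)*(-1 - 1864) = 4628406 - 2*(-1864)*(-1865) = 4628406 - 1*6952720 = 4628406 - 6952720 = -2324314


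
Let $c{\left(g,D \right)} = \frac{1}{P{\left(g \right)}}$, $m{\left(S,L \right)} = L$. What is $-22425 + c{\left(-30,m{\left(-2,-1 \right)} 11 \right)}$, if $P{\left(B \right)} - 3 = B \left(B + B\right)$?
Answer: $- \frac{40432274}{1803} \approx -22425.0$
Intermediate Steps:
$P{\left(B \right)} = 3 + 2 B^{2}$ ($P{\left(B \right)} = 3 + B \left(B + B\right) = 3 + B 2 B = 3 + 2 B^{2}$)
$c{\left(g,D \right)} = \frac{1}{3 + 2 g^{2}}$
$-22425 + c{\left(-30,m{\left(-2,-1 \right)} 11 \right)} = -22425 + \frac{1}{3 + 2 \left(-30\right)^{2}} = -22425 + \frac{1}{3 + 2 \cdot 900} = -22425 + \frac{1}{3 + 1800} = -22425 + \frac{1}{1803} = - \frac{40432274}{1803}$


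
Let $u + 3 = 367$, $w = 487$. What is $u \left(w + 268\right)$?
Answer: $274820$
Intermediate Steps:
$u = 364$ ($u = -3 + 367 = 364$)
$u \left(w + 268\right) = 364 \left(487 + 268\right) = 364 \cdot 755 = 274820$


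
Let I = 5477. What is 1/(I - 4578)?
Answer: 1/899 ≈ 0.0011123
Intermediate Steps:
1/(I - 4578) = 1/(5477 - 4578) = 1/899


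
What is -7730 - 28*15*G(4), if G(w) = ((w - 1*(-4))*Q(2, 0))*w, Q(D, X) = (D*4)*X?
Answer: -7730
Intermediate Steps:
Q(D, X) = 4*D*X (Q(D, X) = (4*D)*X = 4*D*X)
G(w) = 0 (G(w) = ((w - 1*(-4))*(4*2*0))*w = ((w + 4)*0)*w = ((4 + w)*0)*w = 0*w = 0)
-7730 - 28*15*G(4) = -7730 - 28*15*0 = -7730 - 420*0 = -7730 - 1*0 = -7730 + 0 = -7730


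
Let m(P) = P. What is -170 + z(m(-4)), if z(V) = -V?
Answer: -166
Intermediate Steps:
-170 + z(m(-4)) = -170 - 1*(-4) = -170 + 4 = -166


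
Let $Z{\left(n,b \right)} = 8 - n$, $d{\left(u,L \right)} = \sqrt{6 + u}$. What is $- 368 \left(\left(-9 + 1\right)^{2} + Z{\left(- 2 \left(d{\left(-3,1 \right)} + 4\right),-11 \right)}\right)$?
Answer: $-29440 - 736 \sqrt{3} \approx -30715.0$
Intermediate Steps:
$- 368 \left(\left(-9 + 1\right)^{2} + Z{\left(- 2 \left(d{\left(-3,1 \right)} + 4\right),-11 \right)}\right) = - 368 \left(\left(-9 + 1\right)^{2} - \left(-8 - 2 \left(\sqrt{6 - 3} + 4\right)\right)\right) = - 368 \left(\left(-8\right)^{2} - \left(-8 - 2 \left(\sqrt{3} + 4\right)\right)\right) = - 368 \left(64 - \left(-8 - 2 \left(4 + \sqrt{3}\right)\right)\right) = - 368 \left(64 + \left(8 - \left(-8 - 2 \sqrt{3}\right)\right)\right) = - 368 \left(64 + \left(8 + \left(8 + 2 \sqrt{3}\right)\right)\right) = - 368 \left(64 + \left(16 + 2 \sqrt{3}\right)\right) = - 368 \left(80 + 2 \sqrt{3}\right) = -29440 - 736 \sqrt{3}$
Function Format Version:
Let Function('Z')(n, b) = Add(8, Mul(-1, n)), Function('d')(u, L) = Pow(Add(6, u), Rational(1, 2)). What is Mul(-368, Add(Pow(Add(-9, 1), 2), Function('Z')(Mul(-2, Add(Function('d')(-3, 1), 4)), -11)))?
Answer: Add(-29440, Mul(-736, Pow(3, Rational(1, 2)))) ≈ -30715.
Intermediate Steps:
Mul(-368, Add(Pow(Add(-9, 1), 2), Function('Z')(Mul(-2, Add(Function('d')(-3, 1), 4)), -11))) = Mul(-368, Add(Pow(Add(-9, 1), 2), Add(8, Mul(-1, Mul(-2, Add(Pow(Add(6, -3), Rational(1, 2)), 4)))))) = Mul(-368, Add(Pow(-8, 2), Add(8, Mul(-1, Mul(-2, Add(Pow(3, Rational(1, 2)), 4)))))) = Mul(-368, Add(64, Add(8, Mul(-1, Mul(-2, Add(4, Pow(3, Rational(1, 2)))))))) = Mul(-368, Add(64, Add(8, Mul(-1, Add(-8, Mul(-2, Pow(3, Rational(1, 2)))))))) = Mul(-368, Add(64, Add(8, Add(8, Mul(2, Pow(3, Rational(1, 2))))))) = Mul(-368, Add(64, Add(16, Mul(2, Pow(3, Rational(1, 2)))))) = Mul(-368, Add(80, Mul(2, Pow(3, Rational(1, 2))))) = Add(-29440, Mul(-736, Pow(3, Rational(1, 2))))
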